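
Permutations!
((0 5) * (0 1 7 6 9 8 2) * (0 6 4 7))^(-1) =(0 1 5)(2 8 9 6)(4 7) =((0 5 1)(2 6 9 8)(4 7))^(-1)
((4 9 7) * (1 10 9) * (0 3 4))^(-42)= ((0 3 4 1 10 9 7))^(-42)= (10)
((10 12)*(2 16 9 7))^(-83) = ((2 16 9 7)(10 12))^(-83) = (2 16 9 7)(10 12)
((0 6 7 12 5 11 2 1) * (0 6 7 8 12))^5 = ((0 7)(1 6 8 12 5 11 2))^5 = (0 7)(1 11 12 6 2 5 8)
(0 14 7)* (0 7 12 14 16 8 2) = [16, 1, 0, 3, 4, 5, 6, 7, 2, 9, 10, 11, 14, 13, 12, 15, 8] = (0 16 8 2)(12 14)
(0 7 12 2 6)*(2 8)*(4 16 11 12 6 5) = (0 7 6)(2 5 4 16 11 12 8) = [7, 1, 5, 3, 16, 4, 0, 6, 2, 9, 10, 12, 8, 13, 14, 15, 11]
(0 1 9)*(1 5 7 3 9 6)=(0 5 7 3 9)(1 6)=[5, 6, 2, 9, 4, 7, 1, 3, 8, 0]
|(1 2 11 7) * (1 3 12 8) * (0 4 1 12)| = |(0 4 1 2 11 7 3)(8 12)| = 14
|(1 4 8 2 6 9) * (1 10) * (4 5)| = |(1 5 4 8 2 6 9 10)| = 8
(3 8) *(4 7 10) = (3 8)(4 7 10) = [0, 1, 2, 8, 7, 5, 6, 10, 3, 9, 4]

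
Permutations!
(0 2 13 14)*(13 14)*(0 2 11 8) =(0 11 8)(2 14) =[11, 1, 14, 3, 4, 5, 6, 7, 0, 9, 10, 8, 12, 13, 2]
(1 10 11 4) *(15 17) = (1 10 11 4)(15 17) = [0, 10, 2, 3, 1, 5, 6, 7, 8, 9, 11, 4, 12, 13, 14, 17, 16, 15]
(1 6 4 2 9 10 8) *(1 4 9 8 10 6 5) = (10)(1 5)(2 8 4)(6 9) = [0, 5, 8, 3, 2, 1, 9, 7, 4, 6, 10]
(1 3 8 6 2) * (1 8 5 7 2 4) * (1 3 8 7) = (1 8 6 4 3 5)(2 7) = [0, 8, 7, 5, 3, 1, 4, 2, 6]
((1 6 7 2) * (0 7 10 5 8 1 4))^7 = (0 4 2 7)(1 10 8 6 5)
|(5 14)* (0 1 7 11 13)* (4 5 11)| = |(0 1 7 4 5 14 11 13)| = 8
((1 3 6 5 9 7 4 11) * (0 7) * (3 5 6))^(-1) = (0 9 5 1 11 4 7) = ((0 7 4 11 1 5 9))^(-1)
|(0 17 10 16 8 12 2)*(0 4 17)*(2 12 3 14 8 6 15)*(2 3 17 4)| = |(3 14 8 17 10 16 6 15)| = 8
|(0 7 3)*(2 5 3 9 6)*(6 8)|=|(0 7 9 8 6 2 5 3)|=8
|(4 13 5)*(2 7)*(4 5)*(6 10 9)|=|(2 7)(4 13)(6 10 9)|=6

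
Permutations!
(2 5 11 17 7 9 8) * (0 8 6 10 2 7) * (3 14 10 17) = [8, 1, 5, 14, 4, 11, 17, 9, 7, 6, 2, 3, 12, 13, 10, 15, 16, 0] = (0 8 7 9 6 17)(2 5 11 3 14 10)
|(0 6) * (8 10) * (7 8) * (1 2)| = |(0 6)(1 2)(7 8 10)| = 6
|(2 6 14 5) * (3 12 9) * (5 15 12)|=|(2 6 14 15 12 9 3 5)|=8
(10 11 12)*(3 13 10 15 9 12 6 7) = [0, 1, 2, 13, 4, 5, 7, 3, 8, 12, 11, 6, 15, 10, 14, 9] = (3 13 10 11 6 7)(9 12 15)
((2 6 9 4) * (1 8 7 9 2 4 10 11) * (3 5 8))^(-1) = ((1 3 5 8 7 9 10 11)(2 6))^(-1) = (1 11 10 9 7 8 5 3)(2 6)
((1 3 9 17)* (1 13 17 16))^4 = ((1 3 9 16)(13 17))^4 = (17)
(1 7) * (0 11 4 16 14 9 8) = [11, 7, 2, 3, 16, 5, 6, 1, 0, 8, 10, 4, 12, 13, 9, 15, 14] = (0 11 4 16 14 9 8)(1 7)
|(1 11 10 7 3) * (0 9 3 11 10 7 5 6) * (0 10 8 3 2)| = |(0 9 2)(1 8 3)(5 6 10)(7 11)| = 6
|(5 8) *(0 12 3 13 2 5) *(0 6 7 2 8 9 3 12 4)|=8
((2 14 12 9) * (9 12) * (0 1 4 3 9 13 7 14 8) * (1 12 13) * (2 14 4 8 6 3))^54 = (0 6)(1 4)(2 8)(3 12)(7 14)(9 13)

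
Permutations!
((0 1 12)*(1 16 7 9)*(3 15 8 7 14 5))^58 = ((0 16 14 5 3 15 8 7 9 1 12))^58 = (0 5 8 1 16 3 7 12 14 15 9)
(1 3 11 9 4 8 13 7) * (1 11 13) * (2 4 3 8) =(1 8)(2 4)(3 13 7 11 9) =[0, 8, 4, 13, 2, 5, 6, 11, 1, 3, 10, 9, 12, 7]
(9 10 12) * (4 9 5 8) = [0, 1, 2, 3, 9, 8, 6, 7, 4, 10, 12, 11, 5] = (4 9 10 12 5 8)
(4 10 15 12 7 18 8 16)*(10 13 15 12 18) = [0, 1, 2, 3, 13, 5, 6, 10, 16, 9, 12, 11, 7, 15, 14, 18, 4, 17, 8] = (4 13 15 18 8 16)(7 10 12)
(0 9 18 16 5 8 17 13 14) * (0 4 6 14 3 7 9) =[0, 1, 2, 7, 6, 8, 14, 9, 17, 18, 10, 11, 12, 3, 4, 15, 5, 13, 16] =(3 7 9 18 16 5 8 17 13)(4 6 14)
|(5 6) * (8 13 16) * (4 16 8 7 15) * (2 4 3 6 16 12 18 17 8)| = |(2 4 12 18 17 8 13)(3 6 5 16 7 15)| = 42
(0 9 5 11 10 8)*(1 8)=[9, 8, 2, 3, 4, 11, 6, 7, 0, 5, 1, 10]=(0 9 5 11 10 1 8)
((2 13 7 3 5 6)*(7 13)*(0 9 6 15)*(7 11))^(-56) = (0 5 7 2 9 15 3 11 6)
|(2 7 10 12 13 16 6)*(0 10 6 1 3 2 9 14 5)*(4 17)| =|(0 10 12 13 16 1 3 2 7 6 9 14 5)(4 17)| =26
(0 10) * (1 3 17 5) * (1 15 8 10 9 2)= (0 9 2 1 3 17 5 15 8 10)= [9, 3, 1, 17, 4, 15, 6, 7, 10, 2, 0, 11, 12, 13, 14, 8, 16, 5]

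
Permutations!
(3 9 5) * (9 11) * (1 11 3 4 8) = [0, 11, 2, 3, 8, 4, 6, 7, 1, 5, 10, 9] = (1 11 9 5 4 8)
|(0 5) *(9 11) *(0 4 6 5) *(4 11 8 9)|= |(4 6 5 11)(8 9)|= 4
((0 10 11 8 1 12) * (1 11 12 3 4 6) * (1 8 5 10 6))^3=((0 6 8 11 5 10 12)(1 3 4))^3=(0 11 12 8 10 6 5)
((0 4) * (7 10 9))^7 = (0 4)(7 10 9)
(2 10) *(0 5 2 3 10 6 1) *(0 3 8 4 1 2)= (0 5)(1 3 10 8 4)(2 6)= [5, 3, 6, 10, 1, 0, 2, 7, 4, 9, 8]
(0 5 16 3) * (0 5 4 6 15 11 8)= (0 4 6 15 11 8)(3 5 16)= [4, 1, 2, 5, 6, 16, 15, 7, 0, 9, 10, 8, 12, 13, 14, 11, 3]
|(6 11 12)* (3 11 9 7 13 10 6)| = |(3 11 12)(6 9 7 13 10)| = 15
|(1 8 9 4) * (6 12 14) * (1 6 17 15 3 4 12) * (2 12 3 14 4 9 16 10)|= 24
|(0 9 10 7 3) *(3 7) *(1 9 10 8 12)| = 12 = |(0 10 3)(1 9 8 12)|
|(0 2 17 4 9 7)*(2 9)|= 3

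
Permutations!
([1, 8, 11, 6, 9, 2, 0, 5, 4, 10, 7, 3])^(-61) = [6, 0, 5, 11, 8, 7, 3, 10, 1, 4, 9, 2]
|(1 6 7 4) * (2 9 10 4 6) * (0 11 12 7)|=|(0 11 12 7 6)(1 2 9 10 4)|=5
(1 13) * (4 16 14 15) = (1 13)(4 16 14 15) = [0, 13, 2, 3, 16, 5, 6, 7, 8, 9, 10, 11, 12, 1, 15, 4, 14]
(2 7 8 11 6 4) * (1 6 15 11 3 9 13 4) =(1 6)(2 7 8 3 9 13 4)(11 15) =[0, 6, 7, 9, 2, 5, 1, 8, 3, 13, 10, 15, 12, 4, 14, 11]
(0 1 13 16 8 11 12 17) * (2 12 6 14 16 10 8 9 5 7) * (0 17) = (17)(0 1 13 10 8 11 6 14 16 9 5 7 2 12) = [1, 13, 12, 3, 4, 7, 14, 2, 11, 5, 8, 6, 0, 10, 16, 15, 9, 17]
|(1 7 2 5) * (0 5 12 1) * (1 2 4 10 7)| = 6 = |(0 5)(2 12)(4 10 7)|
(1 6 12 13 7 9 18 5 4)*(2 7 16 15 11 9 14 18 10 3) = (1 6 12 13 16 15 11 9 10 3 2 7 14 18 5 4) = [0, 6, 7, 2, 1, 4, 12, 14, 8, 10, 3, 9, 13, 16, 18, 11, 15, 17, 5]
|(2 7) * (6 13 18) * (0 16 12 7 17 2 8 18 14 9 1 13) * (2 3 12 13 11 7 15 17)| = 44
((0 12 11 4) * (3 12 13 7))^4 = ((0 13 7 3 12 11 4))^4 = (0 12 13 11 7 4 3)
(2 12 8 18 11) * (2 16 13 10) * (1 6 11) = (1 6 11 16 13 10 2 12 8 18) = [0, 6, 12, 3, 4, 5, 11, 7, 18, 9, 2, 16, 8, 10, 14, 15, 13, 17, 1]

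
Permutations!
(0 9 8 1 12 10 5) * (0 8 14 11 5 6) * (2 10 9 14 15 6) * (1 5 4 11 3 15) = (0 14 3 15 6)(1 12 9)(2 10)(4 11)(5 8) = [14, 12, 10, 15, 11, 8, 0, 7, 5, 1, 2, 4, 9, 13, 3, 6]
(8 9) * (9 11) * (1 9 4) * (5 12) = (1 9 8 11 4)(5 12) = [0, 9, 2, 3, 1, 12, 6, 7, 11, 8, 10, 4, 5]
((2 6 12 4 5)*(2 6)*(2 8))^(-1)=((2 8)(4 5 6 12))^(-1)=(2 8)(4 12 6 5)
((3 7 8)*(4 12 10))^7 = (3 7 8)(4 12 10)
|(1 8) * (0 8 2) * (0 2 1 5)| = |(0 8 5)| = 3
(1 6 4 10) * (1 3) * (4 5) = (1 6 5 4 10 3) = [0, 6, 2, 1, 10, 4, 5, 7, 8, 9, 3]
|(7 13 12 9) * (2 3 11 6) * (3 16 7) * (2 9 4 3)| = 10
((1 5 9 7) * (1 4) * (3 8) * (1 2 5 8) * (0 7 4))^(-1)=((0 7)(1 8 3)(2 5 9 4))^(-1)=(0 7)(1 3 8)(2 4 9 5)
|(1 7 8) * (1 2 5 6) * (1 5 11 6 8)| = 10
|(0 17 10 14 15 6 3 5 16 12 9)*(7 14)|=12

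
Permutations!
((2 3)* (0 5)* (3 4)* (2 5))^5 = (5)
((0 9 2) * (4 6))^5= ((0 9 2)(4 6))^5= (0 2 9)(4 6)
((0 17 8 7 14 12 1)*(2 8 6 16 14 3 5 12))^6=(0 8)(1 2)(3 6)(5 16)(7 17)(12 14)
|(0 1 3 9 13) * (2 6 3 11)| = 8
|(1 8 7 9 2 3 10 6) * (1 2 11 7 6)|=6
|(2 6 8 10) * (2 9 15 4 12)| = 8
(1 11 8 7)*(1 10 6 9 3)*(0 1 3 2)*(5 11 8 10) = (0 1 8 7 5 11 10 6 9 2) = [1, 8, 0, 3, 4, 11, 9, 5, 7, 2, 6, 10]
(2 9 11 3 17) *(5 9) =[0, 1, 5, 17, 4, 9, 6, 7, 8, 11, 10, 3, 12, 13, 14, 15, 16, 2] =(2 5 9 11 3 17)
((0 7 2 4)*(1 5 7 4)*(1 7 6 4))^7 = ((0 1 5 6 4)(2 7))^7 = (0 5 4 1 6)(2 7)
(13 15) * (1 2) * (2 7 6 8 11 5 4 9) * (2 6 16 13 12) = (1 7 16 13 15 12 2)(4 9 6 8 11 5) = [0, 7, 1, 3, 9, 4, 8, 16, 11, 6, 10, 5, 2, 15, 14, 12, 13]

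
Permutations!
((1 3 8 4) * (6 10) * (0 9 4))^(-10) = (10)(0 4 3)(1 8 9)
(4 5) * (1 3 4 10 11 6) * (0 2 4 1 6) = [2, 3, 4, 1, 5, 10, 6, 7, 8, 9, 11, 0] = (0 2 4 5 10 11)(1 3)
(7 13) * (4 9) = (4 9)(7 13) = [0, 1, 2, 3, 9, 5, 6, 13, 8, 4, 10, 11, 12, 7]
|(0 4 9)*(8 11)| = 6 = |(0 4 9)(8 11)|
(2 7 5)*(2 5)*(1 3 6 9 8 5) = (1 3 6 9 8 5)(2 7) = [0, 3, 7, 6, 4, 1, 9, 2, 5, 8]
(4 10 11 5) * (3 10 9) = (3 10 11 5 4 9) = [0, 1, 2, 10, 9, 4, 6, 7, 8, 3, 11, 5]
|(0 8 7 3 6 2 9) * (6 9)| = |(0 8 7 3 9)(2 6)| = 10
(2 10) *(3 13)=(2 10)(3 13)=[0, 1, 10, 13, 4, 5, 6, 7, 8, 9, 2, 11, 12, 3]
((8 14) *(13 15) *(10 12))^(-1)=(8 14)(10 12)(13 15)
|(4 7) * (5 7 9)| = 4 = |(4 9 5 7)|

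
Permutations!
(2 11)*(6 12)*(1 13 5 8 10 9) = (1 13 5 8 10 9)(2 11)(6 12) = [0, 13, 11, 3, 4, 8, 12, 7, 10, 1, 9, 2, 6, 5]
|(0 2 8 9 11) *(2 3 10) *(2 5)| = |(0 3 10 5 2 8 9 11)| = 8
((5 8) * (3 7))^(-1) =((3 7)(5 8))^(-1) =(3 7)(5 8)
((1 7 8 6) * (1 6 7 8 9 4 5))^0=(9)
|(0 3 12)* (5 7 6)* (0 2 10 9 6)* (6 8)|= 10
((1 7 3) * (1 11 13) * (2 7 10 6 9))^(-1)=((1 10 6 9 2 7 3 11 13))^(-1)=(1 13 11 3 7 2 9 6 10)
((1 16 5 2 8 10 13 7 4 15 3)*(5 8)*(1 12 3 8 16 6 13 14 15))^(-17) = ((16)(1 6 13 7 4)(2 5)(3 12)(8 10 14 15))^(-17) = (16)(1 7 6 4 13)(2 5)(3 12)(8 15 14 10)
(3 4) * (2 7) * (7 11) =(2 11 7)(3 4) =[0, 1, 11, 4, 3, 5, 6, 2, 8, 9, 10, 7]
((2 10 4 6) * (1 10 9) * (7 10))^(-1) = ((1 7 10 4 6 2 9))^(-1) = (1 9 2 6 4 10 7)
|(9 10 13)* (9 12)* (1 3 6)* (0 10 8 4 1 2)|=11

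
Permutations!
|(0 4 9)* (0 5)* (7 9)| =|(0 4 7 9 5)| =5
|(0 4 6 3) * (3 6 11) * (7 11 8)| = 6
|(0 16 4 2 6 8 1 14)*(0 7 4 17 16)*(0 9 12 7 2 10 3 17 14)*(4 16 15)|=|(0 9 12 7 16 14 2 6 8 1)(3 17 15 4 10)|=10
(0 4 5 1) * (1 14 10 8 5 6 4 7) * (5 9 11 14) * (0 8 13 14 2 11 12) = [7, 8, 11, 3, 6, 5, 4, 1, 9, 12, 13, 2, 0, 14, 10] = (0 7 1 8 9 12)(2 11)(4 6)(10 13 14)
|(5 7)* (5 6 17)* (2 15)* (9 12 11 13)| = 4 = |(2 15)(5 7 6 17)(9 12 11 13)|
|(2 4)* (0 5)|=2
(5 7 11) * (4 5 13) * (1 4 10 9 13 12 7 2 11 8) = (1 4 5 2 11 12 7 8)(9 13 10) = [0, 4, 11, 3, 5, 2, 6, 8, 1, 13, 9, 12, 7, 10]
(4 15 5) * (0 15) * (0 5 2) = (0 15 2)(4 5) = [15, 1, 0, 3, 5, 4, 6, 7, 8, 9, 10, 11, 12, 13, 14, 2]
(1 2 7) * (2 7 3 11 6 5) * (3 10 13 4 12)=[0, 7, 10, 11, 12, 2, 5, 1, 8, 9, 13, 6, 3, 4]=(1 7)(2 10 13 4 12 3 11 6 5)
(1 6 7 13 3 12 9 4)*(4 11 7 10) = (1 6 10 4)(3 12 9 11 7 13) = [0, 6, 2, 12, 1, 5, 10, 13, 8, 11, 4, 7, 9, 3]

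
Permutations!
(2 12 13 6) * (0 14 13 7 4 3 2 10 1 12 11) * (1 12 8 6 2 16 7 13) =(0 14 1 8 6 10 12 13 2 11)(3 16 7 4) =[14, 8, 11, 16, 3, 5, 10, 4, 6, 9, 12, 0, 13, 2, 1, 15, 7]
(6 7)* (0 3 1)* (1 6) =(0 3 6 7 1) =[3, 0, 2, 6, 4, 5, 7, 1]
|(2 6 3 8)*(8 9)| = 5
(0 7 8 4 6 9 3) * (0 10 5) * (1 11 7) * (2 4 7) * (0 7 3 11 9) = (0 1 9 11 2 4 6)(3 10 5 7 8) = [1, 9, 4, 10, 6, 7, 0, 8, 3, 11, 5, 2]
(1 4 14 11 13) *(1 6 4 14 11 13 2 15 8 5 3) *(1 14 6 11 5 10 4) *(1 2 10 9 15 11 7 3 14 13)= (1 6 2 11 10 4 5 14)(3 13 7)(8 9 15)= [0, 6, 11, 13, 5, 14, 2, 3, 9, 15, 4, 10, 12, 7, 1, 8]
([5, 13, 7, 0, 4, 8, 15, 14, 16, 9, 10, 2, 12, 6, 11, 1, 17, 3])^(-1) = [3, 15, 11, 17, 4, 0, 13, 2, 5, 9, 10, 14, 12, 1, 7, 6, 8, 16]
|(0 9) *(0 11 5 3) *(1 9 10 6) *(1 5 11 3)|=|(11)(0 10 6 5 1 9 3)|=7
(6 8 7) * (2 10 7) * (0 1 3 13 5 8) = [1, 3, 10, 13, 4, 8, 0, 6, 2, 9, 7, 11, 12, 5] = (0 1 3 13 5 8 2 10 7 6)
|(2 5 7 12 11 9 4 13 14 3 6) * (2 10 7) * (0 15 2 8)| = 10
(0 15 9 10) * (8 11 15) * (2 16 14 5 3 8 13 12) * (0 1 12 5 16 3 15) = (0 13 5 15 9 10 1 12 2 3 8 11)(14 16) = [13, 12, 3, 8, 4, 15, 6, 7, 11, 10, 1, 0, 2, 5, 16, 9, 14]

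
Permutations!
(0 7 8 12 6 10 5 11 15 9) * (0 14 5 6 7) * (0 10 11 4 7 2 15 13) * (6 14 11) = (0 10 14 5 4 7 8 12 2 15 9 11 13) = [10, 1, 15, 3, 7, 4, 6, 8, 12, 11, 14, 13, 2, 0, 5, 9]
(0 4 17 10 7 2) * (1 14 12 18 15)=(0 4 17 10 7 2)(1 14 12 18 15)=[4, 14, 0, 3, 17, 5, 6, 2, 8, 9, 7, 11, 18, 13, 12, 1, 16, 10, 15]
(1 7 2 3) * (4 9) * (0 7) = (0 7 2 3 1)(4 9) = [7, 0, 3, 1, 9, 5, 6, 2, 8, 4]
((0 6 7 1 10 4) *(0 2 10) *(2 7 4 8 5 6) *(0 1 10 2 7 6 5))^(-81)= (0 8 10 7)(4 6)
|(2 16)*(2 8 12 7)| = 5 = |(2 16 8 12 7)|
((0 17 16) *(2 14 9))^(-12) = (17) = ((0 17 16)(2 14 9))^(-12)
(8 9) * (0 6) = [6, 1, 2, 3, 4, 5, 0, 7, 9, 8] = (0 6)(8 9)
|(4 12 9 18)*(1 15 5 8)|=|(1 15 5 8)(4 12 9 18)|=4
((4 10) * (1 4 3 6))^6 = (1 4 10 3 6)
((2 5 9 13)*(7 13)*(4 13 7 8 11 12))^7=(2 13 4 12 11 8 9 5)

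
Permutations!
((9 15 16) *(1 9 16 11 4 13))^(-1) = ((16)(1 9 15 11 4 13))^(-1) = (16)(1 13 4 11 15 9)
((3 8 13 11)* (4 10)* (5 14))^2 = (14)(3 13)(8 11)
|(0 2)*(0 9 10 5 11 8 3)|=8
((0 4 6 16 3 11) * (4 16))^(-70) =(0 3)(11 16)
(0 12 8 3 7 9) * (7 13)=[12, 1, 2, 13, 4, 5, 6, 9, 3, 0, 10, 11, 8, 7]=(0 12 8 3 13 7 9)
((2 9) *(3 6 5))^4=(9)(3 6 5)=((2 9)(3 6 5))^4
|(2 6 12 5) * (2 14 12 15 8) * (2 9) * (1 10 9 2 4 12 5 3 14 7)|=|(1 10 9 4 12 3 14 5 7)(2 6 15 8)|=36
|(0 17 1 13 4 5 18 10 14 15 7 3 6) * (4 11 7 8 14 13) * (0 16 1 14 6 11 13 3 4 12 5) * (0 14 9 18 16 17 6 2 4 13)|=|(0 6 17 9 18 10 3 11 7 13)(1 12 5 16)(2 4 14 15 8)|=20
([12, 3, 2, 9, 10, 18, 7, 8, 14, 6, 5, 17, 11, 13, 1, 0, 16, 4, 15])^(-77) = (0 4 15 17 18 11 5 12 10)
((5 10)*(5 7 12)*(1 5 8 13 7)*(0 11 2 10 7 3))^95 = (0 12 10 3 7 2 13 5 11 8 1)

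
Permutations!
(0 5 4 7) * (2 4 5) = [2, 1, 4, 3, 7, 5, 6, 0] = (0 2 4 7)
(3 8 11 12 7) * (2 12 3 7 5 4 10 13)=(2 12 5 4 10 13)(3 8 11)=[0, 1, 12, 8, 10, 4, 6, 7, 11, 9, 13, 3, 5, 2]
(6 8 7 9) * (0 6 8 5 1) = [6, 0, 2, 3, 4, 1, 5, 9, 7, 8] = (0 6 5 1)(7 9 8)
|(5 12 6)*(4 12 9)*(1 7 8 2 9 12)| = |(1 7 8 2 9 4)(5 12 6)| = 6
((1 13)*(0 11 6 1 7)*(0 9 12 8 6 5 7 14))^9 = (0 13 6 12 7 11 14 1 8 9 5)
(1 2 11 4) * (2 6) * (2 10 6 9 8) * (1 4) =[0, 9, 11, 3, 4, 5, 10, 7, 2, 8, 6, 1] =(1 9 8 2 11)(6 10)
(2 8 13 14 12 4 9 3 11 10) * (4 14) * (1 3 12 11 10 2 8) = [0, 3, 1, 10, 9, 5, 6, 7, 13, 12, 8, 2, 14, 4, 11] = (1 3 10 8 13 4 9 12 14 11 2)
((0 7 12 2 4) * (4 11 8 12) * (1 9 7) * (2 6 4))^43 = ((0 1 9 7 2 11 8 12 6 4))^43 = (0 7 8 4 9 11 6 1 2 12)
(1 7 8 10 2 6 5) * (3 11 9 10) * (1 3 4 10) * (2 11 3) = (1 7 8 4 10 11 9)(2 6 5) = [0, 7, 6, 3, 10, 2, 5, 8, 4, 1, 11, 9]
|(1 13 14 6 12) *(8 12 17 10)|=8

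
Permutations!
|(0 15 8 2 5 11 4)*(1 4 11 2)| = |(0 15 8 1 4)(2 5)| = 10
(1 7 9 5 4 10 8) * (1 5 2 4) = (1 7 9 2 4 10 8 5) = [0, 7, 4, 3, 10, 1, 6, 9, 5, 2, 8]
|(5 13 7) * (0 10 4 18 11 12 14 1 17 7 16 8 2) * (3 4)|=|(0 10 3 4 18 11 12 14 1 17 7 5 13 16 8 2)|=16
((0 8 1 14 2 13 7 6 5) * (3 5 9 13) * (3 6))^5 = ((0 8 1 14 2 6 9 13 7 3 5))^5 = (0 6 5 2 3 14 7 1 13 8 9)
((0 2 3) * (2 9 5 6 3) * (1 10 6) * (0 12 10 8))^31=(0 9 5 1 8)(3 6 10 12)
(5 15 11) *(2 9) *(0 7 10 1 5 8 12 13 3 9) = (0 7 10 1 5 15 11 8 12 13 3 9 2) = [7, 5, 0, 9, 4, 15, 6, 10, 12, 2, 1, 8, 13, 3, 14, 11]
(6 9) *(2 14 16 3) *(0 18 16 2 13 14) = (0 18 16 3 13 14 2)(6 9) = [18, 1, 0, 13, 4, 5, 9, 7, 8, 6, 10, 11, 12, 14, 2, 15, 3, 17, 16]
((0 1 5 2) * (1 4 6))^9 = (0 1)(2 6)(4 5)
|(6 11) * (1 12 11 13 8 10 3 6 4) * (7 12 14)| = 30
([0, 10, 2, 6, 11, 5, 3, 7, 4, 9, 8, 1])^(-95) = [0, 1, 2, 6, 4, 5, 3, 7, 8, 9, 10, 11]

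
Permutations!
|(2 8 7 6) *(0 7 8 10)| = 5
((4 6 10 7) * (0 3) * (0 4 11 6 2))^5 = (0 3 4 2)(6 10 7 11)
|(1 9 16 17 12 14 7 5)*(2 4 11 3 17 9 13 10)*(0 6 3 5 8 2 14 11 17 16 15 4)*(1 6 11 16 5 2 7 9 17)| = 42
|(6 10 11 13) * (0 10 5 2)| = |(0 10 11 13 6 5 2)| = 7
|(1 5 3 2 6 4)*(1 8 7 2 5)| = |(2 6 4 8 7)(3 5)| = 10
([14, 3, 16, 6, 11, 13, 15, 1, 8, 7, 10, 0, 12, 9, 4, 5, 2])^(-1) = (0 11 4 14)(1 7 9 13 5 15 6 3)(2 16)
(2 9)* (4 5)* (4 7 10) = (2 9)(4 5 7 10) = [0, 1, 9, 3, 5, 7, 6, 10, 8, 2, 4]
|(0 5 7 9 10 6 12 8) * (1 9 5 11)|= 8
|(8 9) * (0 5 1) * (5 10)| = 4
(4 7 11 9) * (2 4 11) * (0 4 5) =(0 4 7 2 5)(9 11) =[4, 1, 5, 3, 7, 0, 6, 2, 8, 11, 10, 9]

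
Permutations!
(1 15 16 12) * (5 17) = [0, 15, 2, 3, 4, 17, 6, 7, 8, 9, 10, 11, 1, 13, 14, 16, 12, 5] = (1 15 16 12)(5 17)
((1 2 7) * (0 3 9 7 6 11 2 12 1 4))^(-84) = (12)(0 3 9 7 4) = ((0 3 9 7 4)(1 12)(2 6 11))^(-84)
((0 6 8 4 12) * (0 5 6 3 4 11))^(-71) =(0 3 4 12 5 6 8 11)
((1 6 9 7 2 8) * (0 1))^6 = (0 8 2 7 9 6 1)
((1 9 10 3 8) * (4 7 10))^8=(1 9 4 7 10 3 8)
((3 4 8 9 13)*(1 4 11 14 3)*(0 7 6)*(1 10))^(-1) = ((0 7 6)(1 4 8 9 13 10)(3 11 14))^(-1) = (0 6 7)(1 10 13 9 8 4)(3 14 11)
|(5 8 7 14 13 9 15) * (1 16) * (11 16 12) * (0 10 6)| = 84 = |(0 10 6)(1 12 11 16)(5 8 7 14 13 9 15)|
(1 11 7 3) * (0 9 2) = (0 9 2)(1 11 7 3) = [9, 11, 0, 1, 4, 5, 6, 3, 8, 2, 10, 7]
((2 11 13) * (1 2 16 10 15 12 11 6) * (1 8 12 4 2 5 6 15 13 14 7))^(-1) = ((1 5 6 8 12 11 14 7)(2 15 4)(10 13 16))^(-1) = (1 7 14 11 12 8 6 5)(2 4 15)(10 16 13)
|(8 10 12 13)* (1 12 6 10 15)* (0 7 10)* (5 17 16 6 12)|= 12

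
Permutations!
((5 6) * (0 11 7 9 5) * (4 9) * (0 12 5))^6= ((0 11 7 4 9)(5 6 12))^6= (12)(0 11 7 4 9)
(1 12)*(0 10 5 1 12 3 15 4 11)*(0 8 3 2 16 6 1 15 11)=(0 10 5 15 4)(1 2 16 6)(3 11 8)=[10, 2, 16, 11, 0, 15, 1, 7, 3, 9, 5, 8, 12, 13, 14, 4, 6]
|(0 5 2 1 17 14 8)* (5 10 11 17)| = |(0 10 11 17 14 8)(1 5 2)| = 6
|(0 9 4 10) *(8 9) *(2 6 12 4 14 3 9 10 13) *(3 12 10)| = 11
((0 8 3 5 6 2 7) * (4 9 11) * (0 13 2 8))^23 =(2 13 7)(3 8 6 5)(4 11 9)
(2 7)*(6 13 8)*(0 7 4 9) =(0 7 2 4 9)(6 13 8) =[7, 1, 4, 3, 9, 5, 13, 2, 6, 0, 10, 11, 12, 8]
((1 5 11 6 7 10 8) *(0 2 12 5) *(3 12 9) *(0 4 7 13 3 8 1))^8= (3 5 6)(11 13 12)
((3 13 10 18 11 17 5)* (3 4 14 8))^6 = (3 5 10 14 11)(4 18 8 17 13) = ((3 13 10 18 11 17 5 4 14 8))^6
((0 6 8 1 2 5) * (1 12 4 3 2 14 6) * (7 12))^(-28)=((0 1 14 6 8 7 12 4 3 2 5))^(-28)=(0 7 5 8 2 6 3 14 4 1 12)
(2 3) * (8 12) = [0, 1, 3, 2, 4, 5, 6, 7, 12, 9, 10, 11, 8] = (2 3)(8 12)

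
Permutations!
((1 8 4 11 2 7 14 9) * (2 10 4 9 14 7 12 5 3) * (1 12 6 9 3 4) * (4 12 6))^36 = (14)(1 8 3 2 4 11 10)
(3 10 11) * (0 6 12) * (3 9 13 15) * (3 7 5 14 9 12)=(0 6 3 10 11 12)(5 14 9 13 15 7)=[6, 1, 2, 10, 4, 14, 3, 5, 8, 13, 11, 12, 0, 15, 9, 7]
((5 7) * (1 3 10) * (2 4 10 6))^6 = ((1 3 6 2 4 10)(5 7))^6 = (10)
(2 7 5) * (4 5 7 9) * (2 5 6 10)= (2 9 4 6 10)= [0, 1, 9, 3, 6, 5, 10, 7, 8, 4, 2]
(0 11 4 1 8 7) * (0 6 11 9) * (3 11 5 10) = (0 9)(1 8 7 6 5 10 3 11 4) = [9, 8, 2, 11, 1, 10, 5, 6, 7, 0, 3, 4]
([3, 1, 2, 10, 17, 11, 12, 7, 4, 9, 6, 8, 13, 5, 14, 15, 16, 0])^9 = (0 4 11 13 6 3 17 8 5 12 10)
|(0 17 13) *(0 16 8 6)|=6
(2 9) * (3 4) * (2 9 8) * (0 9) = (0 9)(2 8)(3 4) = [9, 1, 8, 4, 3, 5, 6, 7, 2, 0]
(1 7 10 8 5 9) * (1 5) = (1 7 10 8)(5 9) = [0, 7, 2, 3, 4, 9, 6, 10, 1, 5, 8]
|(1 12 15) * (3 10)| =6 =|(1 12 15)(3 10)|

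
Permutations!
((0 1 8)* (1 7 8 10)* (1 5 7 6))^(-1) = (0 8 7 5 10 1 6)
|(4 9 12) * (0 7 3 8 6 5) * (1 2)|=6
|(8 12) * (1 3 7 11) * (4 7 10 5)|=14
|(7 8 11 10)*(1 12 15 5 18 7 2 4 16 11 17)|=|(1 12 15 5 18 7 8 17)(2 4 16 11 10)|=40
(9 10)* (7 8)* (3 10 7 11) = (3 10 9 7 8 11) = [0, 1, 2, 10, 4, 5, 6, 8, 11, 7, 9, 3]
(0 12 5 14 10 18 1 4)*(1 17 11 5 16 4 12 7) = [7, 12, 2, 3, 0, 14, 6, 1, 8, 9, 18, 5, 16, 13, 10, 15, 4, 11, 17] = (0 7 1 12 16 4)(5 14 10 18 17 11)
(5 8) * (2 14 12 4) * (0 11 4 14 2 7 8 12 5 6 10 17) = (0 11 4 7 8 6 10 17)(5 12 14) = [11, 1, 2, 3, 7, 12, 10, 8, 6, 9, 17, 4, 14, 13, 5, 15, 16, 0]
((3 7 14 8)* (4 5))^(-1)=(3 8 14 7)(4 5)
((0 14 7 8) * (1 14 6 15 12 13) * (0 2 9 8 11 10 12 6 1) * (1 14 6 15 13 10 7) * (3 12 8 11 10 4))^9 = (15)(0 13 6 1 14)(2 7)(8 11)(9 10)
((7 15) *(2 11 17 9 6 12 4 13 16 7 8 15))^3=((2 11 17 9 6 12 4 13 16 7)(8 15))^3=(2 9 4 7 17 12 16 11 6 13)(8 15)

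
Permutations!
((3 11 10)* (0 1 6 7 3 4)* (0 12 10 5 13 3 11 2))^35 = (0 2 3 13 5 11 7 6 1)(4 10 12)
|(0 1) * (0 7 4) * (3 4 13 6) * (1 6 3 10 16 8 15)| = |(0 6 10 16 8 15 1 7 13 3 4)| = 11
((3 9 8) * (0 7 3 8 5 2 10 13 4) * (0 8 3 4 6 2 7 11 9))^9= (0 11 9 5 7 4 8 3)(2 10 13 6)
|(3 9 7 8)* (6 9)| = 5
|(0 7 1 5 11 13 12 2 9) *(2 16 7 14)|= 28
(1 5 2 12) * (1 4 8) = [0, 5, 12, 3, 8, 2, 6, 7, 1, 9, 10, 11, 4] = (1 5 2 12 4 8)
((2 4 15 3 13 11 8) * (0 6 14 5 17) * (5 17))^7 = (0 17 14 6)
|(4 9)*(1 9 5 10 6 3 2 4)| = |(1 9)(2 4 5 10 6 3)| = 6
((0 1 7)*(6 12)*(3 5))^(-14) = ((0 1 7)(3 5)(6 12))^(-14) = (12)(0 1 7)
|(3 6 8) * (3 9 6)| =|(6 8 9)| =3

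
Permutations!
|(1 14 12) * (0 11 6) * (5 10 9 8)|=12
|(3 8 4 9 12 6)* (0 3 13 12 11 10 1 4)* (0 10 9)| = |(0 3 8 10 1 4)(6 13 12)(9 11)| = 6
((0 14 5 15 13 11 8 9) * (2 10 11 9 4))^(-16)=((0 14 5 15 13 9)(2 10 11 8 4))^(-16)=(0 5 13)(2 4 8 11 10)(9 14 15)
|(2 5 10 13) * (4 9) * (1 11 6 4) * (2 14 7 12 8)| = |(1 11 6 4 9)(2 5 10 13 14 7 12 8)| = 40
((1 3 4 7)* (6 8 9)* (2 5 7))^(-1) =((1 3 4 2 5 7)(6 8 9))^(-1) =(1 7 5 2 4 3)(6 9 8)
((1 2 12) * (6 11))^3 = (12)(6 11)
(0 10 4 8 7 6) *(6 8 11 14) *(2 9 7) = (0 10 4 11 14 6)(2 9 7 8) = [10, 1, 9, 3, 11, 5, 0, 8, 2, 7, 4, 14, 12, 13, 6]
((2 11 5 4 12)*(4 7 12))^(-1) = ((2 11 5 7 12))^(-1) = (2 12 7 5 11)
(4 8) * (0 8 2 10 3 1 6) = [8, 6, 10, 1, 2, 5, 0, 7, 4, 9, 3] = (0 8 4 2 10 3 1 6)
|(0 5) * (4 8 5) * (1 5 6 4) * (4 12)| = |(0 1 5)(4 8 6 12)| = 12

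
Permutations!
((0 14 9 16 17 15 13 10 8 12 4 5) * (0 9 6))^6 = ((0 14 6)(4 5 9 16 17 15 13 10 8 12))^6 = (4 13 9 8 17)(5 10 16 12 15)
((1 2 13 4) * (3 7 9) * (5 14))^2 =(14)(1 13)(2 4)(3 9 7)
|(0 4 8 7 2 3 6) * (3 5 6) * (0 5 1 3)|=14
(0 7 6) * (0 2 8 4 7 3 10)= (0 3 10)(2 8 4 7 6)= [3, 1, 8, 10, 7, 5, 2, 6, 4, 9, 0]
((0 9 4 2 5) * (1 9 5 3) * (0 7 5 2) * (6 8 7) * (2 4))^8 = (9)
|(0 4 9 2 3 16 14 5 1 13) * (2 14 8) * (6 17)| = |(0 4 9 14 5 1 13)(2 3 16 8)(6 17)| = 28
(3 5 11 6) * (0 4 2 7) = [4, 1, 7, 5, 2, 11, 3, 0, 8, 9, 10, 6] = (0 4 2 7)(3 5 11 6)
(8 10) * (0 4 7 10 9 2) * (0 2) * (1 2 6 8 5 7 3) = (0 4 3 1 2 6 8 9)(5 7 10) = [4, 2, 6, 1, 3, 7, 8, 10, 9, 0, 5]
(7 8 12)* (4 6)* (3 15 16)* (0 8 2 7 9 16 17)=[8, 1, 7, 15, 6, 5, 4, 2, 12, 16, 10, 11, 9, 13, 14, 17, 3, 0]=(0 8 12 9 16 3 15 17)(2 7)(4 6)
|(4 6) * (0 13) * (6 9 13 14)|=|(0 14 6 4 9 13)|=6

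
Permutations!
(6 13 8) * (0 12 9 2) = [12, 1, 0, 3, 4, 5, 13, 7, 6, 2, 10, 11, 9, 8] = (0 12 9 2)(6 13 8)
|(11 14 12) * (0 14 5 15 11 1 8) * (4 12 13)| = 21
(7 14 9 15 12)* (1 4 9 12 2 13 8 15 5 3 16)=(1 4 9 5 3 16)(2 13 8 15)(7 14 12)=[0, 4, 13, 16, 9, 3, 6, 14, 15, 5, 10, 11, 7, 8, 12, 2, 1]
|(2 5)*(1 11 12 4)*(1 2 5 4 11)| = |(2 4)(11 12)| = 2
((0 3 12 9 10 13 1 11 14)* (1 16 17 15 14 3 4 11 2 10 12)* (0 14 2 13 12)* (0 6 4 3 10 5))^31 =(0 16 5 13 2 1 15 3 17)(4 11 10 12 9 6)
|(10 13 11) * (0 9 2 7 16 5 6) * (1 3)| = 42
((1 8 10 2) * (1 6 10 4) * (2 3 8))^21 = (10)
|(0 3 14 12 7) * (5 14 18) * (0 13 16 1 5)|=|(0 3 18)(1 5 14 12 7 13 16)|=21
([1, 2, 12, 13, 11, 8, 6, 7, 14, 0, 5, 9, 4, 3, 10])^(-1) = [9, 0, 1, 13, 12, 10, 6, 7, 5, 11, 14, 4, 2, 3, 8]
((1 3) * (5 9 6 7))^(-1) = ((1 3)(5 9 6 7))^(-1) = (1 3)(5 7 6 9)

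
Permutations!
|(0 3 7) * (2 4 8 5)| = |(0 3 7)(2 4 8 5)| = 12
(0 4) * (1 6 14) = (0 4)(1 6 14) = [4, 6, 2, 3, 0, 5, 14, 7, 8, 9, 10, 11, 12, 13, 1]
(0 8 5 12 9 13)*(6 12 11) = [8, 1, 2, 3, 4, 11, 12, 7, 5, 13, 10, 6, 9, 0] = (0 8 5 11 6 12 9 13)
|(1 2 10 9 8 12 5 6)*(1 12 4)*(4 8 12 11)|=9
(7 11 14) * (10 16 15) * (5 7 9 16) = (5 7 11 14 9 16 15 10) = [0, 1, 2, 3, 4, 7, 6, 11, 8, 16, 5, 14, 12, 13, 9, 10, 15]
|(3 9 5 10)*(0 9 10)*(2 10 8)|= |(0 9 5)(2 10 3 8)|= 12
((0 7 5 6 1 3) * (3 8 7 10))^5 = ((0 10 3)(1 8 7 5 6))^5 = (0 3 10)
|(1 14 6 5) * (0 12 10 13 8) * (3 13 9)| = |(0 12 10 9 3 13 8)(1 14 6 5)| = 28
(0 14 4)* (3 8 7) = (0 14 4)(3 8 7) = [14, 1, 2, 8, 0, 5, 6, 3, 7, 9, 10, 11, 12, 13, 4]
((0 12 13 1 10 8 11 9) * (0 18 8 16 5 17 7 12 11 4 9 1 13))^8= ((0 11 1 10 16 5 17 7 12)(4 9 18 8))^8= (18)(0 12 7 17 5 16 10 1 11)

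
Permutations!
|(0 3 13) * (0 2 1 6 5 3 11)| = 6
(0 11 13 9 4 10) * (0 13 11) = [0, 1, 2, 3, 10, 5, 6, 7, 8, 4, 13, 11, 12, 9] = (4 10 13 9)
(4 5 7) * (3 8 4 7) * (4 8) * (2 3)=(8)(2 3 4 5)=[0, 1, 3, 4, 5, 2, 6, 7, 8]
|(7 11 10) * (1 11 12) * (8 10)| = 6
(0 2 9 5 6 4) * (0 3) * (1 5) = (0 2 9 1 5 6 4 3) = [2, 5, 9, 0, 3, 6, 4, 7, 8, 1]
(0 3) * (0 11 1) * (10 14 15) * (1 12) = (0 3 11 12 1)(10 14 15) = [3, 0, 2, 11, 4, 5, 6, 7, 8, 9, 14, 12, 1, 13, 15, 10]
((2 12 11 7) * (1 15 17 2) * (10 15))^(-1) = (1 7 11 12 2 17 15 10)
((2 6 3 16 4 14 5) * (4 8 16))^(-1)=(2 5 14 4 3 6)(8 16)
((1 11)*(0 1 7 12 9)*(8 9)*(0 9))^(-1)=(0 8 12 7 11 1)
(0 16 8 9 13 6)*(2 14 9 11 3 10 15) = (0 16 8 11 3 10 15 2 14 9 13 6) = [16, 1, 14, 10, 4, 5, 0, 7, 11, 13, 15, 3, 12, 6, 9, 2, 8]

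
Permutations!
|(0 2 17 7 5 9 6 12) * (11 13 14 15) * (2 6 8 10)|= 84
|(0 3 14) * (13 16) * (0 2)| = 4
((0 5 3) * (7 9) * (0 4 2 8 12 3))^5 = (12)(0 5)(7 9)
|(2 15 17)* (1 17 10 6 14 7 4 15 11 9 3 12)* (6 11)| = |(1 17 2 6 14 7 4 15 10 11 9 3 12)| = 13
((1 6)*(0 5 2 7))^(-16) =((0 5 2 7)(1 6))^(-16) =(7)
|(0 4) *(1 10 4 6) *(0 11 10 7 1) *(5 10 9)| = 10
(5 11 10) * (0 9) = [9, 1, 2, 3, 4, 11, 6, 7, 8, 0, 5, 10] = (0 9)(5 11 10)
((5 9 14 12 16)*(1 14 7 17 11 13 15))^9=(1 13 17 9 16 14 15 11 7 5 12)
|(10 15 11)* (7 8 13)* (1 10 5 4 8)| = |(1 10 15 11 5 4 8 13 7)| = 9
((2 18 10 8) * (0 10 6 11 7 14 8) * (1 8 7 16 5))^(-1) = ((0 10)(1 8 2 18 6 11 16 5)(7 14))^(-1) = (0 10)(1 5 16 11 6 18 2 8)(7 14)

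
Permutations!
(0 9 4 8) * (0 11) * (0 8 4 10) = (0 9 10)(8 11) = [9, 1, 2, 3, 4, 5, 6, 7, 11, 10, 0, 8]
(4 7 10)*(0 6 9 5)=(0 6 9 5)(4 7 10)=[6, 1, 2, 3, 7, 0, 9, 10, 8, 5, 4]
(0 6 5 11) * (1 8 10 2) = (0 6 5 11)(1 8 10 2) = [6, 8, 1, 3, 4, 11, 5, 7, 10, 9, 2, 0]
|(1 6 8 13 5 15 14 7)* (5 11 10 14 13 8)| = 9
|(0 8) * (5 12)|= 2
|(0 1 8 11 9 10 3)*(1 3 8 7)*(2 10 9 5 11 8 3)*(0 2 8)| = |(0 8)(1 7)(2 10 3)(5 11)| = 6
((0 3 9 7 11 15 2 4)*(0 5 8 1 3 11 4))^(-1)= (0 2 15 11)(1 8 5 4 7 9 3)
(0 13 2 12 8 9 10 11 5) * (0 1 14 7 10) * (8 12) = (0 13 2 8 9)(1 14 7 10 11 5) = [13, 14, 8, 3, 4, 1, 6, 10, 9, 0, 11, 5, 12, 2, 7]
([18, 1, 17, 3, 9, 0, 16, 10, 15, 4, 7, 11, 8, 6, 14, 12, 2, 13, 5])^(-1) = (0 5 18)(2 16 6 13 17)(4 9)(7 10)(8 12 15)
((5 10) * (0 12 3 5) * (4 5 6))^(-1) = (0 10 5 4 6 3 12)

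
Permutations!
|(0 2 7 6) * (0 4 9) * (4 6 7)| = 4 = |(0 2 4 9)|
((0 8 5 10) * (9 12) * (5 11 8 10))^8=(12)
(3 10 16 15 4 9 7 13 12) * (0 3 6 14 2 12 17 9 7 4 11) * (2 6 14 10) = (0 3 2 12 14 6 10 16 15 11)(4 7 13 17 9) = [3, 1, 12, 2, 7, 5, 10, 13, 8, 4, 16, 0, 14, 17, 6, 11, 15, 9]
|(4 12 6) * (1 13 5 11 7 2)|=|(1 13 5 11 7 2)(4 12 6)|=6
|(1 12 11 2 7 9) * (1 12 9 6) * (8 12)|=|(1 9 8 12 11 2 7 6)|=8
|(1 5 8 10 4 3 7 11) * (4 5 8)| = 8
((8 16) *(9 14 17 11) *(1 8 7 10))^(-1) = ((1 8 16 7 10)(9 14 17 11))^(-1) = (1 10 7 16 8)(9 11 17 14)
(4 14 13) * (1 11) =(1 11)(4 14 13) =[0, 11, 2, 3, 14, 5, 6, 7, 8, 9, 10, 1, 12, 4, 13]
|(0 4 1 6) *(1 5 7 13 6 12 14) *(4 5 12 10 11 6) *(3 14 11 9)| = 40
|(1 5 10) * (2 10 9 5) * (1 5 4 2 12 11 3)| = |(1 12 11 3)(2 10 5 9 4)| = 20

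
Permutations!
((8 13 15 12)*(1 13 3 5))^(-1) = (1 5 3 8 12 15 13)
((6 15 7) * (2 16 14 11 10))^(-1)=((2 16 14 11 10)(6 15 7))^(-1)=(2 10 11 14 16)(6 7 15)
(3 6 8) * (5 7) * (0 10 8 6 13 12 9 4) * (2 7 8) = (0 10 2 7 5 8 3 13 12 9 4) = [10, 1, 7, 13, 0, 8, 6, 5, 3, 4, 2, 11, 9, 12]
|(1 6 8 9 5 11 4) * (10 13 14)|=21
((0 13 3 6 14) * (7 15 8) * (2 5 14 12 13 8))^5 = (0 5 15 8 14 2 7)(3 6 12 13)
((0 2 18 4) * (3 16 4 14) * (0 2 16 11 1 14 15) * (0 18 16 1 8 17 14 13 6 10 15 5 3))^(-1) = (0 14 17 8 11 3 5 18 15 10 6 13 1)(2 4 16)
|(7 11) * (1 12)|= |(1 12)(7 11)|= 2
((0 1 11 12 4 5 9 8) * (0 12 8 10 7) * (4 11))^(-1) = (0 7 10 9 5 4 1)(8 11 12)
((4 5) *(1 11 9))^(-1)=(1 9 11)(4 5)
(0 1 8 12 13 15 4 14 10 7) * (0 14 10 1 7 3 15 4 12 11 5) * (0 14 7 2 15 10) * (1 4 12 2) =(0 1 8 11 5 14 4)(2 15)(3 10)(12 13) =[1, 8, 15, 10, 0, 14, 6, 7, 11, 9, 3, 5, 13, 12, 4, 2]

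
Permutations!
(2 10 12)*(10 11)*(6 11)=(2 6 11 10 12)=[0, 1, 6, 3, 4, 5, 11, 7, 8, 9, 12, 10, 2]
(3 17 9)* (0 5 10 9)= [5, 1, 2, 17, 4, 10, 6, 7, 8, 3, 9, 11, 12, 13, 14, 15, 16, 0]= (0 5 10 9 3 17)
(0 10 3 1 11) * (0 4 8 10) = (1 11 4 8 10 3) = [0, 11, 2, 1, 8, 5, 6, 7, 10, 9, 3, 4]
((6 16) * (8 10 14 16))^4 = ((6 8 10 14 16))^4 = (6 16 14 10 8)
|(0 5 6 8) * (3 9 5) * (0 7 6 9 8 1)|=6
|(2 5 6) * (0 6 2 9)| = |(0 6 9)(2 5)| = 6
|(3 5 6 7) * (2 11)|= |(2 11)(3 5 6 7)|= 4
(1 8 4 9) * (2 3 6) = (1 8 4 9)(2 3 6) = [0, 8, 3, 6, 9, 5, 2, 7, 4, 1]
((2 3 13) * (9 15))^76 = ((2 3 13)(9 15))^76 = (15)(2 3 13)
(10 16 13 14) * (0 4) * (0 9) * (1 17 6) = [4, 17, 2, 3, 9, 5, 1, 7, 8, 0, 16, 11, 12, 14, 10, 15, 13, 6] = (0 4 9)(1 17 6)(10 16 13 14)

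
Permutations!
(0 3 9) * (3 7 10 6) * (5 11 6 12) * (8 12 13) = (0 7 10 13 8 12 5 11 6 3 9) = [7, 1, 2, 9, 4, 11, 3, 10, 12, 0, 13, 6, 5, 8]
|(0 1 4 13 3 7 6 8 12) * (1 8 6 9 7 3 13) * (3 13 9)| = |(0 8 12)(1 4)(3 13 9 7)| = 12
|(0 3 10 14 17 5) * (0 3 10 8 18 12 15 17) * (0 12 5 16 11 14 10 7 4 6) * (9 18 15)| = |(0 7 4 6)(3 8 15 17 16 11 14 12 9 18 5)| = 44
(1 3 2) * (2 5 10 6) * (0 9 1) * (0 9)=(1 3 5 10 6 2 9)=[0, 3, 9, 5, 4, 10, 2, 7, 8, 1, 6]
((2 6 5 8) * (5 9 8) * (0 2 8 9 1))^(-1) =((9)(0 2 6 1))^(-1) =(9)(0 1 6 2)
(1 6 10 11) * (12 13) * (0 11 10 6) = (0 11 1)(12 13) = [11, 0, 2, 3, 4, 5, 6, 7, 8, 9, 10, 1, 13, 12]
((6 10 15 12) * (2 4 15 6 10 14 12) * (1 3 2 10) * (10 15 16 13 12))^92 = (1 3 2 4 16 13 12)(6 10 14)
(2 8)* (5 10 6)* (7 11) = [0, 1, 8, 3, 4, 10, 5, 11, 2, 9, 6, 7] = (2 8)(5 10 6)(7 11)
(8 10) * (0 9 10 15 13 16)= (0 9 10 8 15 13 16)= [9, 1, 2, 3, 4, 5, 6, 7, 15, 10, 8, 11, 12, 16, 14, 13, 0]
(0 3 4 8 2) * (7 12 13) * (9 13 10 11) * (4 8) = (0 3 8 2)(7 12 10 11 9 13) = [3, 1, 0, 8, 4, 5, 6, 12, 2, 13, 11, 9, 10, 7]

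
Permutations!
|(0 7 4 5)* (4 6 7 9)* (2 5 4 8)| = 10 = |(0 9 8 2 5)(6 7)|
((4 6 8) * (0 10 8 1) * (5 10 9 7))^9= ((0 9 7 5 10 8 4 6 1))^9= (10)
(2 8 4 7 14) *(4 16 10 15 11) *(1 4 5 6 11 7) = (1 4)(2 8 16 10 15 7 14)(5 6 11) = [0, 4, 8, 3, 1, 6, 11, 14, 16, 9, 15, 5, 12, 13, 2, 7, 10]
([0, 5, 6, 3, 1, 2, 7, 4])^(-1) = [0, 4, 5, 3, 7, 1, 2, 6]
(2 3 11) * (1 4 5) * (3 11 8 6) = [0, 4, 11, 8, 5, 1, 3, 7, 6, 9, 10, 2] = (1 4 5)(2 11)(3 8 6)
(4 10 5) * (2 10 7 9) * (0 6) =(0 6)(2 10 5 4 7 9) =[6, 1, 10, 3, 7, 4, 0, 9, 8, 2, 5]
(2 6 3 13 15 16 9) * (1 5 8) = (1 5 8)(2 6 3 13 15 16 9) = [0, 5, 6, 13, 4, 8, 3, 7, 1, 2, 10, 11, 12, 15, 14, 16, 9]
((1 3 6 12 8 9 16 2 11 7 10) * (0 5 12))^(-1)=((0 5 12 8 9 16 2 11 7 10 1 3 6))^(-1)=(0 6 3 1 10 7 11 2 16 9 8 12 5)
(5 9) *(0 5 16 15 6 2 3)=[5, 1, 3, 0, 4, 9, 2, 7, 8, 16, 10, 11, 12, 13, 14, 6, 15]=(0 5 9 16 15 6 2 3)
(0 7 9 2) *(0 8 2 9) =(9)(0 7)(2 8) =[7, 1, 8, 3, 4, 5, 6, 0, 2, 9]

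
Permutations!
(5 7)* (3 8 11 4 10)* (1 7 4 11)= (11)(1 7 5 4 10 3 8)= [0, 7, 2, 8, 10, 4, 6, 5, 1, 9, 3, 11]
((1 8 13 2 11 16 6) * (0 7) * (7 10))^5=((0 10 7)(1 8 13 2 11 16 6))^5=(0 7 10)(1 16 2 8 6 11 13)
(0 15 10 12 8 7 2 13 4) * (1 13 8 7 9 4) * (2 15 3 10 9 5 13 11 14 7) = [3, 11, 8, 10, 0, 13, 6, 15, 5, 4, 12, 14, 2, 1, 7, 9] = (0 3 10 12 2 8 5 13 1 11 14 7 15 9 4)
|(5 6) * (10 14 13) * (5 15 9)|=|(5 6 15 9)(10 14 13)|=12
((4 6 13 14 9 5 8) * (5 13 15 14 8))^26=((4 6 15 14 9 13 8))^26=(4 13 14 6 8 9 15)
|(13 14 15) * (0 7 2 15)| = 6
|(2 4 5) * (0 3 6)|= 3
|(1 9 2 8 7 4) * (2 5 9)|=|(1 2 8 7 4)(5 9)|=10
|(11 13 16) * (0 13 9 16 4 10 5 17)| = 6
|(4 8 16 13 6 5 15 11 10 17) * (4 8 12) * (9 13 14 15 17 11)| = |(4 12)(5 17 8 16 14 15 9 13 6)(10 11)| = 18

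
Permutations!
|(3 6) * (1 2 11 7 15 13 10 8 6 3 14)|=|(1 2 11 7 15 13 10 8 6 14)|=10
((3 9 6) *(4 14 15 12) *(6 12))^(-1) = (3 6 15 14 4 12 9)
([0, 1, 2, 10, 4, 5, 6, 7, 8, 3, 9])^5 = [0, 1, 2, 9, 4, 5, 6, 7, 8, 10, 3]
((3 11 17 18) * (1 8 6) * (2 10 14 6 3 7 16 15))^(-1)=((1 8 3 11 17 18 7 16 15 2 10 14 6))^(-1)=(1 6 14 10 2 15 16 7 18 17 11 3 8)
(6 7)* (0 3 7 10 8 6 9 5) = [3, 1, 2, 7, 4, 0, 10, 9, 6, 5, 8] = (0 3 7 9 5)(6 10 8)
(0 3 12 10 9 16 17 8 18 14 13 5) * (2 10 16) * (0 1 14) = (0 3 12 16 17 8 18)(1 14 13 5)(2 10 9) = [3, 14, 10, 12, 4, 1, 6, 7, 18, 2, 9, 11, 16, 5, 13, 15, 17, 8, 0]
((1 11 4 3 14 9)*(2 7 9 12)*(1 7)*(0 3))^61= (0 1 14 4 2 3 11 12)(7 9)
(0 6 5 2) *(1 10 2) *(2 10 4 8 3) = [6, 4, 0, 2, 8, 1, 5, 7, 3, 9, 10] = (10)(0 6 5 1 4 8 3 2)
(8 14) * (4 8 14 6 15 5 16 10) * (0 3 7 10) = (0 3 7 10 4 8 6 15 5 16) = [3, 1, 2, 7, 8, 16, 15, 10, 6, 9, 4, 11, 12, 13, 14, 5, 0]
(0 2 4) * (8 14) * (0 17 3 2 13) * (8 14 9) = (0 13)(2 4 17 3)(8 9) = [13, 1, 4, 2, 17, 5, 6, 7, 9, 8, 10, 11, 12, 0, 14, 15, 16, 3]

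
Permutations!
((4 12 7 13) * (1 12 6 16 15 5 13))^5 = (1 7 12)(4 13 5 15 16 6)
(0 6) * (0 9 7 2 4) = (0 6 9 7 2 4) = [6, 1, 4, 3, 0, 5, 9, 2, 8, 7]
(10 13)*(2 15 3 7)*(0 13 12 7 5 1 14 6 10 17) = [13, 14, 15, 5, 4, 1, 10, 2, 8, 9, 12, 11, 7, 17, 6, 3, 16, 0] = (0 13 17)(1 14 6 10 12 7 2 15 3 5)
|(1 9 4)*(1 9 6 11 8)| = |(1 6 11 8)(4 9)| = 4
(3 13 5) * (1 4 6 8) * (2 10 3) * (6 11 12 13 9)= (1 4 11 12 13 5 2 10 3 9 6 8)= [0, 4, 10, 9, 11, 2, 8, 7, 1, 6, 3, 12, 13, 5]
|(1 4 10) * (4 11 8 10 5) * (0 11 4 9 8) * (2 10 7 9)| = 30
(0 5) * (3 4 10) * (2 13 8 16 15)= (0 5)(2 13 8 16 15)(3 4 10)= [5, 1, 13, 4, 10, 0, 6, 7, 16, 9, 3, 11, 12, 8, 14, 2, 15]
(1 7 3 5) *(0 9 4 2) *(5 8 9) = [5, 7, 0, 8, 2, 1, 6, 3, 9, 4] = (0 5 1 7 3 8 9 4 2)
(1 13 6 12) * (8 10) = [0, 13, 2, 3, 4, 5, 12, 7, 10, 9, 8, 11, 1, 6] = (1 13 6 12)(8 10)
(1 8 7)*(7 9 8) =(1 7)(8 9) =[0, 7, 2, 3, 4, 5, 6, 1, 9, 8]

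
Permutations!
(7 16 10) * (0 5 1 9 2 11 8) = (0 5 1 9 2 11 8)(7 16 10) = [5, 9, 11, 3, 4, 1, 6, 16, 0, 2, 7, 8, 12, 13, 14, 15, 10]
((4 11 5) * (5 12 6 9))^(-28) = (4 12 9)(5 11 6)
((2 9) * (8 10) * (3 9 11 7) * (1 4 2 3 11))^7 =((1 4 2)(3 9)(7 11)(8 10))^7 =(1 4 2)(3 9)(7 11)(8 10)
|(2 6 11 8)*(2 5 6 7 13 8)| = 7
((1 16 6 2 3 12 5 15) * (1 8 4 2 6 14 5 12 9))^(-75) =(1 8)(2 14)(3 5)(4 16)(9 15)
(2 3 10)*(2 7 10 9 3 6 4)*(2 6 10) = [0, 1, 10, 9, 6, 5, 4, 2, 8, 3, 7] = (2 10 7)(3 9)(4 6)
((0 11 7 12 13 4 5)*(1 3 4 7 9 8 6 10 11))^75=((0 1 3 4 5)(6 10 11 9 8)(7 12 13))^75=(13)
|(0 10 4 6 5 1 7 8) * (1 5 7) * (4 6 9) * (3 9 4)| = 10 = |(0 10 6 7 8)(3 9)|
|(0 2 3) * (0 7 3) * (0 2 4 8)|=6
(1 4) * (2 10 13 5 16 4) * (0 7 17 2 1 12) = (0 7 17 2 10 13 5 16 4 12) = [7, 1, 10, 3, 12, 16, 6, 17, 8, 9, 13, 11, 0, 5, 14, 15, 4, 2]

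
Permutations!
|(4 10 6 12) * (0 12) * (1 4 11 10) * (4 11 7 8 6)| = |(0 12 7 8 6)(1 11 10 4)| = 20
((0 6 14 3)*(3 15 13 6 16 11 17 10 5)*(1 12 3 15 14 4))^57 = ((0 16 11 17 10 5 15 13 6 4 1 12 3))^57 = (0 5 1 11 13 3 10 4 16 15 12 17 6)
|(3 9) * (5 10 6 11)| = |(3 9)(5 10 6 11)| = 4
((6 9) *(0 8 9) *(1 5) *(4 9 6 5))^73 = ((0 8 6)(1 4 9 5))^73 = (0 8 6)(1 4 9 5)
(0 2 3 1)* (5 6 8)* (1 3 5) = [2, 0, 5, 3, 4, 6, 8, 7, 1] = (0 2 5 6 8 1)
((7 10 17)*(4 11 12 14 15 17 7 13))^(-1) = ((4 11 12 14 15 17 13)(7 10))^(-1) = (4 13 17 15 14 12 11)(7 10)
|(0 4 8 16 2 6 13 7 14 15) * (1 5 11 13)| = 13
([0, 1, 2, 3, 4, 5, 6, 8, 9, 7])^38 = [0, 1, 2, 3, 4, 5, 6, 9, 7, 8]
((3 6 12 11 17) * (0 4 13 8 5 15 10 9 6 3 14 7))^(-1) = (0 7 14 17 11 12 6 9 10 15 5 8 13 4)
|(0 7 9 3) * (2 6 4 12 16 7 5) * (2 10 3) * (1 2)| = |(0 5 10 3)(1 2 6 4 12 16 7 9)| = 8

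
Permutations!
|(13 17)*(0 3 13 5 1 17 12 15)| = 15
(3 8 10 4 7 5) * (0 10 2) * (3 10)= (0 3 8 2)(4 7 5 10)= [3, 1, 0, 8, 7, 10, 6, 5, 2, 9, 4]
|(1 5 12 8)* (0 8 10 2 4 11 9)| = 10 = |(0 8 1 5 12 10 2 4 11 9)|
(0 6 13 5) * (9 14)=[6, 1, 2, 3, 4, 0, 13, 7, 8, 14, 10, 11, 12, 5, 9]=(0 6 13 5)(9 14)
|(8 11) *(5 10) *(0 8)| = |(0 8 11)(5 10)| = 6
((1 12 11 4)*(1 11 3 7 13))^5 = (13)(4 11)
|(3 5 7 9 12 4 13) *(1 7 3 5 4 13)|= 8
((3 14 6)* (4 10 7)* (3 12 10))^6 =(3 4 7 10 12 6 14)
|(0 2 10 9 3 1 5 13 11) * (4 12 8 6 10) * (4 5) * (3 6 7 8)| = |(0 2 5 13 11)(1 4 12 3)(6 10 9)(7 8)| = 60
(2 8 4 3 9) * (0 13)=(0 13)(2 8 4 3 9)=[13, 1, 8, 9, 3, 5, 6, 7, 4, 2, 10, 11, 12, 0]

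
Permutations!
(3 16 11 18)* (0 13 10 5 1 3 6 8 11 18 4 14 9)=(0 13 10 5 1 3 16 18 6 8 11 4 14 9)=[13, 3, 2, 16, 14, 1, 8, 7, 11, 0, 5, 4, 12, 10, 9, 15, 18, 17, 6]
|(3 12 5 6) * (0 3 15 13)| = 7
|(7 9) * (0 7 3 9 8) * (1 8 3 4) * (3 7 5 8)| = 12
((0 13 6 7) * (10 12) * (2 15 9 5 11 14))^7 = (0 7 6 13)(2 15 9 5 11 14)(10 12)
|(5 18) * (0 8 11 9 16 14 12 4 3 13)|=10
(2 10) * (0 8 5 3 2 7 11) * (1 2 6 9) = [8, 2, 10, 6, 4, 3, 9, 11, 5, 1, 7, 0] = (0 8 5 3 6 9 1 2 10 7 11)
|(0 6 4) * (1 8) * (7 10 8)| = 12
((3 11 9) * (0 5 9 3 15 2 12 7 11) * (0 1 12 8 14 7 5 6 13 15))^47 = (0 8 1 6 14 12 13 7 5 15 11 9 2 3)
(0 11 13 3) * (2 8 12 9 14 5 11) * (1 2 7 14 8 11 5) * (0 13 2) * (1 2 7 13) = (0 13 3 1)(2 11 7 14)(8 12 9) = [13, 0, 11, 1, 4, 5, 6, 14, 12, 8, 10, 7, 9, 3, 2]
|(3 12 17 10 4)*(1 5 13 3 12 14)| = 20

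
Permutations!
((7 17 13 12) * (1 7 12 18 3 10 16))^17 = (1 7 17 13 18 3 10 16)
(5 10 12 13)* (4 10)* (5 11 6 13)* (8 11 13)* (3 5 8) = (13)(3 5 4 10 12 8 11 6) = [0, 1, 2, 5, 10, 4, 3, 7, 11, 9, 12, 6, 8, 13]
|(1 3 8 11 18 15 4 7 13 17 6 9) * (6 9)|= 11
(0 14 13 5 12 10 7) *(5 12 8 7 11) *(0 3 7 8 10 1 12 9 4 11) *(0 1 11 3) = (0 14 13 9 4 3 7)(1 12 11 5 10) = [14, 12, 2, 7, 3, 10, 6, 0, 8, 4, 1, 5, 11, 9, 13]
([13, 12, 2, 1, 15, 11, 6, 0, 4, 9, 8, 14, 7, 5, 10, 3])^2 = (0 5 14 8 15 1 7 13 11 10 4 3 12)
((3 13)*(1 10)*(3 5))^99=(13)(1 10)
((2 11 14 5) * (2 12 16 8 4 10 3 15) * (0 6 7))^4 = ((0 6 7)(2 11 14 5 12 16 8 4 10 3 15))^4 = (0 6 7)(2 12 10 11 16 3 14 8 15 5 4)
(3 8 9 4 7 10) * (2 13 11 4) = (2 13 11 4 7 10 3 8 9) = [0, 1, 13, 8, 7, 5, 6, 10, 9, 2, 3, 4, 12, 11]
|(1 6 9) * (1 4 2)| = |(1 6 9 4 2)| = 5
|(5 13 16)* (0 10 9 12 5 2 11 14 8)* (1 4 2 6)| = 14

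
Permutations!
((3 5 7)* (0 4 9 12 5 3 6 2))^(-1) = ((0 4 9 12 5 7 6 2))^(-1) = (0 2 6 7 5 12 9 4)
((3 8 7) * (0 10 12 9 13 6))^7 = ((0 10 12 9 13 6)(3 8 7))^7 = (0 10 12 9 13 6)(3 8 7)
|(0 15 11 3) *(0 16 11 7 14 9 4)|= 6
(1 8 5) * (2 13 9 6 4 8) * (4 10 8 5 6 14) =(1 2 13 9 14 4 5)(6 10 8) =[0, 2, 13, 3, 5, 1, 10, 7, 6, 14, 8, 11, 12, 9, 4]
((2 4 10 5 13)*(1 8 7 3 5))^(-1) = (1 10 4 2 13 5 3 7 8)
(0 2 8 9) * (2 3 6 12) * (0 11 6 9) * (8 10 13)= (0 3 9 11 6 12 2 10 13 8)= [3, 1, 10, 9, 4, 5, 12, 7, 0, 11, 13, 6, 2, 8]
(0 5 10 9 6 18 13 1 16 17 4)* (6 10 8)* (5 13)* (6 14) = (0 13 1 16 17 4)(5 8 14 6 18)(9 10) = [13, 16, 2, 3, 0, 8, 18, 7, 14, 10, 9, 11, 12, 1, 6, 15, 17, 4, 5]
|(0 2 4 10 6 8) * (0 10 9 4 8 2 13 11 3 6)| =|(0 13 11 3 6 2 8 10)(4 9)| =8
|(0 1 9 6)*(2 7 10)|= 12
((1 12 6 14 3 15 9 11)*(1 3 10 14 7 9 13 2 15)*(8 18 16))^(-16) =(1 11 7 12 3 9 6)(2 13 15)(8 16 18)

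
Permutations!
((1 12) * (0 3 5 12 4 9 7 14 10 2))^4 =((0 3 5 12 1 4 9 7 14 10 2))^4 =(0 1 14 3 4 10 5 9 2 12 7)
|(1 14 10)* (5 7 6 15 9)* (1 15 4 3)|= 10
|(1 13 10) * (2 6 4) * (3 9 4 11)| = 6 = |(1 13 10)(2 6 11 3 9 4)|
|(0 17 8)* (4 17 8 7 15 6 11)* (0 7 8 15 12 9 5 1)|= |(0 15 6 11 4 17 8 7 12 9 5 1)|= 12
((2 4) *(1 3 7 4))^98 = ((1 3 7 4 2))^98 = (1 4 3 2 7)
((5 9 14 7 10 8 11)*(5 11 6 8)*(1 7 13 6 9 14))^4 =(1 14 9 5 8 10 6 7 13) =((1 7 10 5 14 13 6 8 9))^4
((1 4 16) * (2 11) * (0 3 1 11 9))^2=(0 1 16 2)(3 4 11 9)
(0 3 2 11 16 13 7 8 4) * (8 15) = (0 3 2 11 16 13 7 15 8 4) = [3, 1, 11, 2, 0, 5, 6, 15, 4, 9, 10, 16, 12, 7, 14, 8, 13]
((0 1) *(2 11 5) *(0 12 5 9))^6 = (0 9 11 2 5 12 1)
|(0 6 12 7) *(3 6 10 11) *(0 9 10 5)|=|(0 5)(3 6 12 7 9 10 11)|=14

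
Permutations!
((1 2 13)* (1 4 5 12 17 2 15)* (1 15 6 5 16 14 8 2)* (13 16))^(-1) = ((1 6 5 12 17)(2 16 14 8)(4 13))^(-1) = (1 17 12 5 6)(2 8 14 16)(4 13)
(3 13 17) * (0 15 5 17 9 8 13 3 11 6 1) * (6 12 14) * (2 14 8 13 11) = (0 15 5 17 2 14 6 1)(8 11 12)(9 13) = [15, 0, 14, 3, 4, 17, 1, 7, 11, 13, 10, 12, 8, 9, 6, 5, 16, 2]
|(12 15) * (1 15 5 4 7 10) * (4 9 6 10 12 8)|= |(1 15 8 4 7 12 5 9 6 10)|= 10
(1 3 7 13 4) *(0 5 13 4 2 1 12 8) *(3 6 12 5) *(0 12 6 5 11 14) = (0 3 7 4 11 14)(1 5 13 2)(8 12) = [3, 5, 1, 7, 11, 13, 6, 4, 12, 9, 10, 14, 8, 2, 0]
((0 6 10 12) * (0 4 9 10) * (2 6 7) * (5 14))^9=(0 7 2 6)(4 9 10 12)(5 14)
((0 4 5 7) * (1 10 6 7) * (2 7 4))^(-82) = (0 7 2)(1 4 10 5 6)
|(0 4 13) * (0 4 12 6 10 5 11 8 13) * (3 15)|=18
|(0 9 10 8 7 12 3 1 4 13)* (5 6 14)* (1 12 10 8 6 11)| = |(0 9 8 7 10 6 14 5 11 1 4 13)(3 12)| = 12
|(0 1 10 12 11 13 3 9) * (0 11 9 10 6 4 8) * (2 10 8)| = 12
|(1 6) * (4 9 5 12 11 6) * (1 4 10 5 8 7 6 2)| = 30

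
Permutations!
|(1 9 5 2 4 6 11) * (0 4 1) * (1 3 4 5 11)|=9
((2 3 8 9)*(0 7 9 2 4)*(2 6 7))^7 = ((0 2 3 8 6 7 9 4))^7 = (0 4 9 7 6 8 3 2)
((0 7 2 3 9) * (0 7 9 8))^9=(0 2)(3 9)(7 8)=((0 9 7 2 3 8))^9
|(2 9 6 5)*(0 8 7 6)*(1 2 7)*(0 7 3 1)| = |(0 8)(1 2 9 7 6 5 3)| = 14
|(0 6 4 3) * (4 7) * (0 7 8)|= 3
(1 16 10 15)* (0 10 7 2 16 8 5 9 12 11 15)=(0 10)(1 8 5 9 12 11 15)(2 16 7)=[10, 8, 16, 3, 4, 9, 6, 2, 5, 12, 0, 15, 11, 13, 14, 1, 7]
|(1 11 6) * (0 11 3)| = |(0 11 6 1 3)| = 5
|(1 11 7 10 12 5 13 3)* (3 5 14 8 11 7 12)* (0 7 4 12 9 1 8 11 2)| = |(0 7 10 3 8 2)(1 4 12 14 11 9)(5 13)| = 6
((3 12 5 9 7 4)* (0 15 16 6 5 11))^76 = ((0 15 16 6 5 9 7 4 3 12 11))^76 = (0 11 12 3 4 7 9 5 6 16 15)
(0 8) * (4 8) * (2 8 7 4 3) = (0 3 2 8)(4 7) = [3, 1, 8, 2, 7, 5, 6, 4, 0]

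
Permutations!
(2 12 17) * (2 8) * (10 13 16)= (2 12 17 8)(10 13 16)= [0, 1, 12, 3, 4, 5, 6, 7, 2, 9, 13, 11, 17, 16, 14, 15, 10, 8]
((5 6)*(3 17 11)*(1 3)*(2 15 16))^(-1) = ((1 3 17 11)(2 15 16)(5 6))^(-1) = (1 11 17 3)(2 16 15)(5 6)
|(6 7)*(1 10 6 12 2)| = |(1 10 6 7 12 2)| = 6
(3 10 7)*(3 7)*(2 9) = (2 9)(3 10) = [0, 1, 9, 10, 4, 5, 6, 7, 8, 2, 3]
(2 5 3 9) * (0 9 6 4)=(0 9 2 5 3 6 4)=[9, 1, 5, 6, 0, 3, 4, 7, 8, 2]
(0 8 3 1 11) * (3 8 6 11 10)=(0 6 11)(1 10 3)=[6, 10, 2, 1, 4, 5, 11, 7, 8, 9, 3, 0]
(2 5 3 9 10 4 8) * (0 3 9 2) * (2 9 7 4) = [3, 1, 5, 9, 8, 7, 6, 4, 0, 10, 2] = (0 3 9 10 2 5 7 4 8)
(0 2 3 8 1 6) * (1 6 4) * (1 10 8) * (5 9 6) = (0 2 3 1 4 10 8 5 9 6) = [2, 4, 3, 1, 10, 9, 0, 7, 5, 6, 8]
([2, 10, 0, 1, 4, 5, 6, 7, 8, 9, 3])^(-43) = [2, 3, 0, 10, 4, 5, 6, 7, 8, 9, 1]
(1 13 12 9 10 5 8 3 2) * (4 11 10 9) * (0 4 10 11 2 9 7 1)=(0 4 2)(1 13 12 10 5 8 3 9 7)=[4, 13, 0, 9, 2, 8, 6, 1, 3, 7, 5, 11, 10, 12]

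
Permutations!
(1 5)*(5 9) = (1 9 5) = [0, 9, 2, 3, 4, 1, 6, 7, 8, 5]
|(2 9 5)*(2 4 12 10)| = |(2 9 5 4 12 10)| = 6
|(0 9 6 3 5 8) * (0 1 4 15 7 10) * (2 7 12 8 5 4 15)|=8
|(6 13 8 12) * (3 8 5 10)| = |(3 8 12 6 13 5 10)| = 7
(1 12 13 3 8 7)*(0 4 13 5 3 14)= (0 4 13 14)(1 12 5 3 8 7)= [4, 12, 2, 8, 13, 3, 6, 1, 7, 9, 10, 11, 5, 14, 0]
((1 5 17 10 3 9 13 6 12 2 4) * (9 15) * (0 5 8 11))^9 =(0 12 10 1 9)(2 3 8 13 5)(4 15 11 6 17)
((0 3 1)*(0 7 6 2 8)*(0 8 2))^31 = (8)(0 3 1 7 6)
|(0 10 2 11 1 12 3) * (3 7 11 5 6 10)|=4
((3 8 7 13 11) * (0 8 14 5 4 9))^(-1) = (0 9 4 5 14 3 11 13 7 8)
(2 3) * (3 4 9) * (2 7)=(2 4 9 3 7)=[0, 1, 4, 7, 9, 5, 6, 2, 8, 3]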